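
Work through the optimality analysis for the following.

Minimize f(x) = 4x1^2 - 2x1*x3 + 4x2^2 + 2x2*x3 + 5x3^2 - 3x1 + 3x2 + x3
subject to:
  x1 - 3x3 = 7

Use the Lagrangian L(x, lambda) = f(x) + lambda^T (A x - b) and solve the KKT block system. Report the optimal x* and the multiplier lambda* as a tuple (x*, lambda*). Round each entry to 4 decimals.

Form the Lagrangian:
  L(x, lambda) = (1/2) x^T Q x + c^T x + lambda^T (A x - b)
Stationarity (grad_x L = 0): Q x + c + A^T lambda = 0.
Primal feasibility: A x = b.

This gives the KKT block system:
  [ Q   A^T ] [ x     ]   [-c ]
  [ A    0  ] [ lambda ] = [ b ]

Solving the linear system:
  x*      = (0.7302, 0.1475, -2.0899)
  lambda* = (-7.0216)
  f(x*)   = 22.6565

x* = (0.7302, 0.1475, -2.0899), lambda* = (-7.0216)


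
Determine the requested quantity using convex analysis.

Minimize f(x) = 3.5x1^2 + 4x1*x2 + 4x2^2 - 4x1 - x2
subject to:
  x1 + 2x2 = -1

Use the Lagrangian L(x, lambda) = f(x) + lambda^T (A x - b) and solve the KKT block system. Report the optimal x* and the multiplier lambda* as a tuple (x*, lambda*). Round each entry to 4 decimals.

Form the Lagrangian:
  L(x, lambda) = (1/2) x^T Q x + c^T x + lambda^T (A x - b)
Stationarity (grad_x L = 0): Q x + c + A^T lambda = 0.
Primal feasibility: A x = b.

This gives the KKT block system:
  [ Q   A^T ] [ x     ]   [-c ]
  [ A    0  ] [ lambda ] = [ b ]

Solving the linear system:
  x*      = (0.7, -0.85)
  lambda* = (2.5)
  f(x*)   = 0.275

x* = (0.7, -0.85), lambda* = (2.5)


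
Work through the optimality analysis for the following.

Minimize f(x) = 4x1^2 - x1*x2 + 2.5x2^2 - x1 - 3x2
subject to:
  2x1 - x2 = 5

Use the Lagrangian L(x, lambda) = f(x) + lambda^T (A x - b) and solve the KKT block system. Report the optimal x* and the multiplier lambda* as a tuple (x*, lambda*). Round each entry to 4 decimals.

Form the Lagrangian:
  L(x, lambda) = (1/2) x^T Q x + c^T x + lambda^T (A x - b)
Stationarity (grad_x L = 0): Q x + c + A^T lambda = 0.
Primal feasibility: A x = b.

This gives the KKT block system:
  [ Q   A^T ] [ x     ]   [-c ]
  [ A    0  ] [ lambda ] = [ b ]

Solving the linear system:
  x*      = (2.1667, -0.6667)
  lambda* = (-8.5)
  f(x*)   = 21.1667

x* = (2.1667, -0.6667), lambda* = (-8.5)


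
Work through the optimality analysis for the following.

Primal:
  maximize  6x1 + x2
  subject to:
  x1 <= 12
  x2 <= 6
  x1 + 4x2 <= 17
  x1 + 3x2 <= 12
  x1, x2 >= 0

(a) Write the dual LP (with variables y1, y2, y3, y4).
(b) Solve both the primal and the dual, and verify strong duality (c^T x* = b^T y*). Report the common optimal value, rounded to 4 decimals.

The standard primal-dual pair for 'max c^T x s.t. A x <= b, x >= 0' is:
  Dual:  min b^T y  s.t.  A^T y >= c,  y >= 0.

So the dual LP is:
  minimize  12y1 + 6y2 + 17y3 + 12y4
  subject to:
    y1 + y3 + y4 >= 6
    y2 + 4y3 + 3y4 >= 1
    y1, y2, y3, y4 >= 0

Solving the primal: x* = (12, 0).
  primal value c^T x* = 72.
Solving the dual: y* = (5.6667, 0, 0, 0.3333).
  dual value b^T y* = 72.
Strong duality: c^T x* = b^T y*. Confirmed.

72


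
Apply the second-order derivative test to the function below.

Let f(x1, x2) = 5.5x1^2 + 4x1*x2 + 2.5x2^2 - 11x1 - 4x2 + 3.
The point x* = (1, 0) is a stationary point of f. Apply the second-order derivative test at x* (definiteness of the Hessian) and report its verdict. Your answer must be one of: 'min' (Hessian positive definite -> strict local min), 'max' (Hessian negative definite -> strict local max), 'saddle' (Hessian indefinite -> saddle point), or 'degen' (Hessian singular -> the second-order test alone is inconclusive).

Compute the Hessian H = grad^2 f:
  H = [[11, 4], [4, 5]]
Verify stationarity: grad f(x*) = H x* + g = (0, 0).
Eigenvalues of H: 3, 13.
Both eigenvalues > 0, so H is positive definite -> x* is a strict local min.

min


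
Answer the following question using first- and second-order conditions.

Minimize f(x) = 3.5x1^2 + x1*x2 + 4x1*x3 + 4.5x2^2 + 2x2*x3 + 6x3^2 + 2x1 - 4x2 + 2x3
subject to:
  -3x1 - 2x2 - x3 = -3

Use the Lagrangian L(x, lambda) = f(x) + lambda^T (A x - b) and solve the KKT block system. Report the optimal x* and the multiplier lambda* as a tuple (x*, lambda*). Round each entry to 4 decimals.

Form the Lagrangian:
  L(x, lambda) = (1/2) x^T Q x + c^T x + lambda^T (A x - b)
Stationarity (grad_x L = 0): Q x + c + A^T lambda = 0.
Primal feasibility: A x = b.

This gives the KKT block system:
  [ Q   A^T ] [ x     ]   [-c ]
  [ A    0  ] [ lambda ] = [ b ]

Solving the linear system:
  x*      = (0.546, 0.8528, -0.3436)
  lambda* = (1.7669)
  f(x*)   = 1.1472

x* = (0.546, 0.8528, -0.3436), lambda* = (1.7669)


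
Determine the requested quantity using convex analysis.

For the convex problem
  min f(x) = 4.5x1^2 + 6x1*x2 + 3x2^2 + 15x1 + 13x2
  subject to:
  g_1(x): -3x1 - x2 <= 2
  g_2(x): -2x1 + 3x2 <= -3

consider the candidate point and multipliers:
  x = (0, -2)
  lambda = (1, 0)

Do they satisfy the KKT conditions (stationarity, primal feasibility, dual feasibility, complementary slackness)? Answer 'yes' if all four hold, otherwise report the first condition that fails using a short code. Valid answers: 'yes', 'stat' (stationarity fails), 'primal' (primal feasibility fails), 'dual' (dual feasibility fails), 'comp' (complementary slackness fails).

Gradient of f: grad f(x) = Q x + c = (3, 1)
Constraint values g_i(x) = a_i^T x - b_i:
  g_1((0, -2)) = 0
  g_2((0, -2)) = -3
Stationarity residual: grad f(x) + sum_i lambda_i a_i = (0, 0)
  -> stationarity OK
Primal feasibility (all g_i <= 0): OK
Dual feasibility (all lambda_i >= 0): OK
Complementary slackness (lambda_i * g_i(x) = 0 for all i): OK

Verdict: yes, KKT holds.

yes


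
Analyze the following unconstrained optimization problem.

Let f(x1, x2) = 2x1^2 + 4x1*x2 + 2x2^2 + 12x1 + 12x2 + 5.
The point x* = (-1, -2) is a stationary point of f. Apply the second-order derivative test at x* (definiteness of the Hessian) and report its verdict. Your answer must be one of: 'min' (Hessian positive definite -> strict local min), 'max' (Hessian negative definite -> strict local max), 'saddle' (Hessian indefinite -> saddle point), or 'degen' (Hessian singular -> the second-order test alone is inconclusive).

Compute the Hessian H = grad^2 f:
  H = [[4, 4], [4, 4]]
Verify stationarity: grad f(x*) = H x* + g = (0, 0).
Eigenvalues of H: 0, 8.
H has a zero eigenvalue (singular; positive semidefinite but not definite), so H is neither positive definite, negative definite, nor indefinite. The second-order test alone is inconclusive -> degen.
(Indeed, f is constant along the null direction of H through x*, so x* is not a strict local extremum.)

degen


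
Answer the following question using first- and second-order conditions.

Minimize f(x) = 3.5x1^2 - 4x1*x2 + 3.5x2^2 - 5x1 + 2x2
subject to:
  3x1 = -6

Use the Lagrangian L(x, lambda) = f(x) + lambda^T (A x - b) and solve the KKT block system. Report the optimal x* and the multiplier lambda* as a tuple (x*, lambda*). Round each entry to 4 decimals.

Form the Lagrangian:
  L(x, lambda) = (1/2) x^T Q x + c^T x + lambda^T (A x - b)
Stationarity (grad_x L = 0): Q x + c + A^T lambda = 0.
Primal feasibility: A x = b.

This gives the KKT block system:
  [ Q   A^T ] [ x     ]   [-c ]
  [ A    0  ] [ lambda ] = [ b ]

Solving the linear system:
  x*      = (-2, -1.4286)
  lambda* = (4.4286)
  f(x*)   = 16.8571

x* = (-2, -1.4286), lambda* = (4.4286)


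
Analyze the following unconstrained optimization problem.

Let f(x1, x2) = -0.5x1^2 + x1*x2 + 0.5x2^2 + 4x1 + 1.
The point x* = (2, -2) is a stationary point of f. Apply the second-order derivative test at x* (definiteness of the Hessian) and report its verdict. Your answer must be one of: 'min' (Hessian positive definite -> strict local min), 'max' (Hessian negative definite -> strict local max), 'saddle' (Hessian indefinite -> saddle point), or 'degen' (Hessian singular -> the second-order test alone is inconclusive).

Compute the Hessian H = grad^2 f:
  H = [[-1, 1], [1, 1]]
Verify stationarity: grad f(x*) = H x* + g = (0, 0).
Eigenvalues of H: -1.4142, 1.4142.
Eigenvalues have mixed signs, so H is indefinite -> x* is a saddle point.

saddle


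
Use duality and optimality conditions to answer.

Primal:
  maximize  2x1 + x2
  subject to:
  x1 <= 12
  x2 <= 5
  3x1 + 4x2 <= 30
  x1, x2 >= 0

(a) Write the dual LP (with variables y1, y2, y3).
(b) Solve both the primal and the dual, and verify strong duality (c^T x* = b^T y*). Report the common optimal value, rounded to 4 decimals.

The standard primal-dual pair for 'max c^T x s.t. A x <= b, x >= 0' is:
  Dual:  min b^T y  s.t.  A^T y >= c,  y >= 0.

So the dual LP is:
  minimize  12y1 + 5y2 + 30y3
  subject to:
    y1 + 3y3 >= 2
    y2 + 4y3 >= 1
    y1, y2, y3 >= 0

Solving the primal: x* = (10, 0).
  primal value c^T x* = 20.
Solving the dual: y* = (0, 0, 0.6667).
  dual value b^T y* = 20.
Strong duality: c^T x* = b^T y*. Confirmed.

20


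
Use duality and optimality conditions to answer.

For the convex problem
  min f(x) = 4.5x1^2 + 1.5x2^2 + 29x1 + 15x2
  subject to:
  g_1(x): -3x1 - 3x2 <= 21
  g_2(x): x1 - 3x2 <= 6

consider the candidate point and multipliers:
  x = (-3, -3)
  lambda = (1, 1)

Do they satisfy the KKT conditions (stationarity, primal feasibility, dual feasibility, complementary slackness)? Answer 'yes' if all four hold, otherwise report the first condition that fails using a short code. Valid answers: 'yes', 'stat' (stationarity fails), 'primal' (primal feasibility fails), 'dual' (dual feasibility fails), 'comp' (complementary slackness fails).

Gradient of f: grad f(x) = Q x + c = (2, 6)
Constraint values g_i(x) = a_i^T x - b_i:
  g_1((-3, -3)) = -3
  g_2((-3, -3)) = 0
Stationarity residual: grad f(x) + sum_i lambda_i a_i = (0, 0)
  -> stationarity OK
Primal feasibility (all g_i <= 0): OK
Dual feasibility (all lambda_i >= 0): OK
Complementary slackness (lambda_i * g_i(x) = 0 for all i): FAILS

Verdict: the first failing condition is complementary_slackness -> comp.

comp


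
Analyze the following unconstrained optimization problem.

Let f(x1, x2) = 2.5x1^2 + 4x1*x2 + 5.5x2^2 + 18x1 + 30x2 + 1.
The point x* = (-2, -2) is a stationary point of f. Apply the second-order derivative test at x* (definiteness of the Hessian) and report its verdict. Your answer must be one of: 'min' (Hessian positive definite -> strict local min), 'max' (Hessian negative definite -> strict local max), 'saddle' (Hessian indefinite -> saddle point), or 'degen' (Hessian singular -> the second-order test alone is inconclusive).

Compute the Hessian H = grad^2 f:
  H = [[5, 4], [4, 11]]
Verify stationarity: grad f(x*) = H x* + g = (0, 0).
Eigenvalues of H: 3, 13.
Both eigenvalues > 0, so H is positive definite -> x* is a strict local min.

min


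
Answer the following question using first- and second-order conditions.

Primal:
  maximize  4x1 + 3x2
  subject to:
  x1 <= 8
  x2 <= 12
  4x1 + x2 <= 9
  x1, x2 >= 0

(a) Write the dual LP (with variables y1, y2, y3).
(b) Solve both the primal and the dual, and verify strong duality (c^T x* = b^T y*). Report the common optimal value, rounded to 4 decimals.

The standard primal-dual pair for 'max c^T x s.t. A x <= b, x >= 0' is:
  Dual:  min b^T y  s.t.  A^T y >= c,  y >= 0.

So the dual LP is:
  minimize  8y1 + 12y2 + 9y3
  subject to:
    y1 + 4y3 >= 4
    y2 + y3 >= 3
    y1, y2, y3 >= 0

Solving the primal: x* = (0, 9).
  primal value c^T x* = 27.
Solving the dual: y* = (0, 0, 3).
  dual value b^T y* = 27.
Strong duality: c^T x* = b^T y*. Confirmed.

27


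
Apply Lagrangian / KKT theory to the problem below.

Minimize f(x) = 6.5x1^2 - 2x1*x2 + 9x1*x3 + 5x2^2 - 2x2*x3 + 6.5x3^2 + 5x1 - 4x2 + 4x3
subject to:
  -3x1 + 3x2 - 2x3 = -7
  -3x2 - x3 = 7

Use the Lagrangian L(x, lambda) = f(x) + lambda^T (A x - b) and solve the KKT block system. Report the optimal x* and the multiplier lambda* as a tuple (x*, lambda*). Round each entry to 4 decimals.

Form the Lagrangian:
  L(x, lambda) = (1/2) x^T Q x + c^T x + lambda^T (A x - b)
Stationarity (grad_x L = 0): Q x + c + A^T lambda = 0.
Primal feasibility: A x = b.

This gives the KKT block system:
  [ Q   A^T ] [ x     ]   [-c ]
  [ A    0  ] [ lambda ] = [ b ]

Solving the linear system:
  x*      = (0.8902, -2.0366, -0.8902)
  lambda* = (4.2114, -3.9106)
  f(x*)   = 32.9451

x* = (0.8902, -2.0366, -0.8902), lambda* = (4.2114, -3.9106)


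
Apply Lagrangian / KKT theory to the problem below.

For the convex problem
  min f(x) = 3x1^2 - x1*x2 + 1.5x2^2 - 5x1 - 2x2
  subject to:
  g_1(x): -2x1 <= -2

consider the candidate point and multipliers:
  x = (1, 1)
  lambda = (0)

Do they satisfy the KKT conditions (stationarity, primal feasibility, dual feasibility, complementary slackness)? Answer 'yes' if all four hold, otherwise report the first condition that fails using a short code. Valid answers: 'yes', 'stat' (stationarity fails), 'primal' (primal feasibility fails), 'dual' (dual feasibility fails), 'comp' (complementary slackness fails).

Gradient of f: grad f(x) = Q x + c = (0, 0)
Constraint values g_i(x) = a_i^T x - b_i:
  g_1((1, 1)) = 0
Stationarity residual: grad f(x) + sum_i lambda_i a_i = (0, 0)
  -> stationarity OK
Primal feasibility (all g_i <= 0): OK
Dual feasibility (all lambda_i >= 0): OK
Complementary slackness (lambda_i * g_i(x) = 0 for all i): OK

Verdict: yes, KKT holds.

yes


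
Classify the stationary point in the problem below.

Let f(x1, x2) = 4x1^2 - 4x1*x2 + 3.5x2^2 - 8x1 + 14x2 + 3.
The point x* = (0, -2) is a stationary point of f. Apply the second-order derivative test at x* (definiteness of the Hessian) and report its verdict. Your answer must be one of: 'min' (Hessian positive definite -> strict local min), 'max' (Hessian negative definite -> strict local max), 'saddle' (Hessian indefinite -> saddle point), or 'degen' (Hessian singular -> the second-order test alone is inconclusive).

Compute the Hessian H = grad^2 f:
  H = [[8, -4], [-4, 7]]
Verify stationarity: grad f(x*) = H x* + g = (0, 0).
Eigenvalues of H: 3.4689, 11.5311.
Both eigenvalues > 0, so H is positive definite -> x* is a strict local min.

min


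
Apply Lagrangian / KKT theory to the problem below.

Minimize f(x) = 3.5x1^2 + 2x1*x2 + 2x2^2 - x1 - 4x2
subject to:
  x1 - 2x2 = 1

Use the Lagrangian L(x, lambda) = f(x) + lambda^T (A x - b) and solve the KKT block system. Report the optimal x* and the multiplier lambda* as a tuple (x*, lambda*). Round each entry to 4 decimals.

Form the Lagrangian:
  L(x, lambda) = (1/2) x^T Q x + c^T x + lambda^T (A x - b)
Stationarity (grad_x L = 0): Q x + c + A^T lambda = 0.
Primal feasibility: A x = b.

This gives the KKT block system:
  [ Q   A^T ] [ x     ]   [-c ]
  [ A    0  ] [ lambda ] = [ b ]

Solving the linear system:
  x*      = (0.5, -0.25)
  lambda* = (-2)
  f(x*)   = 1.25

x* = (0.5, -0.25), lambda* = (-2)


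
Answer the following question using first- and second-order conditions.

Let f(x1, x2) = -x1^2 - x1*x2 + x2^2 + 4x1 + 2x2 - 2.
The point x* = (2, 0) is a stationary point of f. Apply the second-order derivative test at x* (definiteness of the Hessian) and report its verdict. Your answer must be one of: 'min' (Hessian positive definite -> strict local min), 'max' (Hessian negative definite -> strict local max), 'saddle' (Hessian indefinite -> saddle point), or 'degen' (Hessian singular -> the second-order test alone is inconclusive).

Compute the Hessian H = grad^2 f:
  H = [[-2, -1], [-1, 2]]
Verify stationarity: grad f(x*) = H x* + g = (0, 0).
Eigenvalues of H: -2.2361, 2.2361.
Eigenvalues have mixed signs, so H is indefinite -> x* is a saddle point.

saddle


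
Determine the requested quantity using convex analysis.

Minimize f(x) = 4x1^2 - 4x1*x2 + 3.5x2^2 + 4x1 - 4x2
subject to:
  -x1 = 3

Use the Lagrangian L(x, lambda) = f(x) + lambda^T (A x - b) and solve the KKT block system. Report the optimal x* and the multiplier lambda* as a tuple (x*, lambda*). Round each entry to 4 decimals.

Form the Lagrangian:
  L(x, lambda) = (1/2) x^T Q x + c^T x + lambda^T (A x - b)
Stationarity (grad_x L = 0): Q x + c + A^T lambda = 0.
Primal feasibility: A x = b.

This gives the KKT block system:
  [ Q   A^T ] [ x     ]   [-c ]
  [ A    0  ] [ lambda ] = [ b ]

Solving the linear system:
  x*      = (-3, -1.1429)
  lambda* = (-15.4286)
  f(x*)   = 19.4286

x* = (-3, -1.1429), lambda* = (-15.4286)


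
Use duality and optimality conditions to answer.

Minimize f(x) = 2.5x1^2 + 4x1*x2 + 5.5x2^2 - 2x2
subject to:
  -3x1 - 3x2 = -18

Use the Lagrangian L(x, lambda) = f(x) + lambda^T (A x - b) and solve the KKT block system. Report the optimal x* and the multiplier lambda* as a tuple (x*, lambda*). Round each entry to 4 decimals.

Form the Lagrangian:
  L(x, lambda) = (1/2) x^T Q x + c^T x + lambda^T (A x - b)
Stationarity (grad_x L = 0): Q x + c + A^T lambda = 0.
Primal feasibility: A x = b.

This gives the KKT block system:
  [ Q   A^T ] [ x     ]   [-c ]
  [ A    0  ] [ lambda ] = [ b ]

Solving the linear system:
  x*      = (5, 1)
  lambda* = (9.6667)
  f(x*)   = 86

x* = (5, 1), lambda* = (9.6667)


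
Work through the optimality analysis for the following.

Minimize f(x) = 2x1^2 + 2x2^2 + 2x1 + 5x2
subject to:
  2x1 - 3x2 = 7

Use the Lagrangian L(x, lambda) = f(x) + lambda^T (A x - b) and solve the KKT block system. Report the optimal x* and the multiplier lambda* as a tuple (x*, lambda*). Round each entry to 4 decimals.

Form the Lagrangian:
  L(x, lambda) = (1/2) x^T Q x + c^T x + lambda^T (A x - b)
Stationarity (grad_x L = 0): Q x + c + A^T lambda = 0.
Primal feasibility: A x = b.

This gives the KKT block system:
  [ Q   A^T ] [ x     ]   [-c ]
  [ A    0  ] [ lambda ] = [ b ]

Solving the linear system:
  x*      = (0.1538, -2.2308)
  lambda* = (-1.3077)
  f(x*)   = -0.8462

x* = (0.1538, -2.2308), lambda* = (-1.3077)


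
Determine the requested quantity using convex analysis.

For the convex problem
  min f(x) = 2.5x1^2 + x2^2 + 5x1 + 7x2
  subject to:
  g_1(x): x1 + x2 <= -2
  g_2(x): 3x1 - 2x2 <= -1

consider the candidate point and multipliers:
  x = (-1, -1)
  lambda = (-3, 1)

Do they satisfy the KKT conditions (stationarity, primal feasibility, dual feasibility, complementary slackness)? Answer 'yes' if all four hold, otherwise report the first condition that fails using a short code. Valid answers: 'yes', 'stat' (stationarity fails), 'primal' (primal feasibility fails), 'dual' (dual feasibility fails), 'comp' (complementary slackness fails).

Gradient of f: grad f(x) = Q x + c = (0, 5)
Constraint values g_i(x) = a_i^T x - b_i:
  g_1((-1, -1)) = 0
  g_2((-1, -1)) = 0
Stationarity residual: grad f(x) + sum_i lambda_i a_i = (0, 0)
  -> stationarity OK
Primal feasibility (all g_i <= 0): OK
Dual feasibility (all lambda_i >= 0): FAILS
Complementary slackness (lambda_i * g_i(x) = 0 for all i): OK

Verdict: the first failing condition is dual_feasibility -> dual.

dual


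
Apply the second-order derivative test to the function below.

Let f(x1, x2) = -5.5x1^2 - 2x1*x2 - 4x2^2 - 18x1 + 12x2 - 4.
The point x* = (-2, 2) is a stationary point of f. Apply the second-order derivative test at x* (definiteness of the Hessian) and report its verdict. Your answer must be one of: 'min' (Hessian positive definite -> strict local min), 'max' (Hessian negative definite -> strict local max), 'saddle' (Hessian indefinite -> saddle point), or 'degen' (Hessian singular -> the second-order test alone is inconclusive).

Compute the Hessian H = grad^2 f:
  H = [[-11, -2], [-2, -8]]
Verify stationarity: grad f(x*) = H x* + g = (0, 0).
Eigenvalues of H: -12, -7.
Both eigenvalues < 0, so H is negative definite -> x* is a strict local max.

max


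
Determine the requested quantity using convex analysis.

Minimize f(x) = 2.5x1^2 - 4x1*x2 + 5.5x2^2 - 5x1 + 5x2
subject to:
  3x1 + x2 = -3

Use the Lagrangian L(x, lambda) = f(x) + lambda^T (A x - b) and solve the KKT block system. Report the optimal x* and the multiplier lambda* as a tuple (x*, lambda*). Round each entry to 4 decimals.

Form the Lagrangian:
  L(x, lambda) = (1/2) x^T Q x + c^T x + lambda^T (A x - b)
Stationarity (grad_x L = 0): Q x + c + A^T lambda = 0.
Primal feasibility: A x = b.

This gives the KKT block system:
  [ Q   A^T ] [ x     ]   [-c ]
  [ A    0  ] [ lambda ] = [ b ]

Solving the linear system:
  x*      = (-0.7109, -0.8672)
  lambda* = (1.6953)
  f(x*)   = 2.1523

x* = (-0.7109, -0.8672), lambda* = (1.6953)


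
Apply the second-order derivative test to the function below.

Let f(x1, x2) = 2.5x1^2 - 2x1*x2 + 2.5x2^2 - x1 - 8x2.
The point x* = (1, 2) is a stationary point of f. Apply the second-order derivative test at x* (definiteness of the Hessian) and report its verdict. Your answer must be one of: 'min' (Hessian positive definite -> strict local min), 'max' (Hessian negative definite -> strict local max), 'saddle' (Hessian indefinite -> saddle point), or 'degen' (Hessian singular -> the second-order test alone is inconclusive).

Compute the Hessian H = grad^2 f:
  H = [[5, -2], [-2, 5]]
Verify stationarity: grad f(x*) = H x* + g = (0, 0).
Eigenvalues of H: 3, 7.
Both eigenvalues > 0, so H is positive definite -> x* is a strict local min.

min


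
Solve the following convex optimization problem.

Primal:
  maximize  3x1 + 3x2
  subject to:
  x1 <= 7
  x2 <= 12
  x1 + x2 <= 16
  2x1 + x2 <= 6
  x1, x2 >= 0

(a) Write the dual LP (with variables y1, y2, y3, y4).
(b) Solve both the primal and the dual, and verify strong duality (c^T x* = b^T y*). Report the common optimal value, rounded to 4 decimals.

The standard primal-dual pair for 'max c^T x s.t. A x <= b, x >= 0' is:
  Dual:  min b^T y  s.t.  A^T y >= c,  y >= 0.

So the dual LP is:
  minimize  7y1 + 12y2 + 16y3 + 6y4
  subject to:
    y1 + y3 + 2y4 >= 3
    y2 + y3 + y4 >= 3
    y1, y2, y3, y4 >= 0

Solving the primal: x* = (0, 6).
  primal value c^T x* = 18.
Solving the dual: y* = (0, 0, 0, 3).
  dual value b^T y* = 18.
Strong duality: c^T x* = b^T y*. Confirmed.

18


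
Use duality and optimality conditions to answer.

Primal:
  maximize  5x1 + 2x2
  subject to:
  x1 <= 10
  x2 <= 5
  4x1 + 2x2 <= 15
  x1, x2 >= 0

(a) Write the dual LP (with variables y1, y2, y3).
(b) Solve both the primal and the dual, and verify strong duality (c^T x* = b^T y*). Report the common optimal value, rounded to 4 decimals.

The standard primal-dual pair for 'max c^T x s.t. A x <= b, x >= 0' is:
  Dual:  min b^T y  s.t.  A^T y >= c,  y >= 0.

So the dual LP is:
  minimize  10y1 + 5y2 + 15y3
  subject to:
    y1 + 4y3 >= 5
    y2 + 2y3 >= 2
    y1, y2, y3 >= 0

Solving the primal: x* = (3.75, 0).
  primal value c^T x* = 18.75.
Solving the dual: y* = (0, 0, 1.25).
  dual value b^T y* = 18.75.
Strong duality: c^T x* = b^T y*. Confirmed.

18.75


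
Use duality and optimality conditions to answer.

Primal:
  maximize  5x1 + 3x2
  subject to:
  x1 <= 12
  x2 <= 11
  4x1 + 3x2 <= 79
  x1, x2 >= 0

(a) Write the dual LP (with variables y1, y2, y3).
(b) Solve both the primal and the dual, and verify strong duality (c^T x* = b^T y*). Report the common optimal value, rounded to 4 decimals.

The standard primal-dual pair for 'max c^T x s.t. A x <= b, x >= 0' is:
  Dual:  min b^T y  s.t.  A^T y >= c,  y >= 0.

So the dual LP is:
  minimize  12y1 + 11y2 + 79y3
  subject to:
    y1 + 4y3 >= 5
    y2 + 3y3 >= 3
    y1, y2, y3 >= 0

Solving the primal: x* = (12, 10.3333).
  primal value c^T x* = 91.
Solving the dual: y* = (1, 0, 1).
  dual value b^T y* = 91.
Strong duality: c^T x* = b^T y*. Confirmed.

91


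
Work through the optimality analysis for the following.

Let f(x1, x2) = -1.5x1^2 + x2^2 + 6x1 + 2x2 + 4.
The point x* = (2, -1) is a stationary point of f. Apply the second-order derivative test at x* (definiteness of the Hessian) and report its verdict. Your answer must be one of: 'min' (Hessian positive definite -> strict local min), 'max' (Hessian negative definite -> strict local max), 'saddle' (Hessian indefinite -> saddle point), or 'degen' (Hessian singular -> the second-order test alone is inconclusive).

Compute the Hessian H = grad^2 f:
  H = [[-3, 0], [0, 2]]
Verify stationarity: grad f(x*) = H x* + g = (0, 0).
Eigenvalues of H: -3, 2.
Eigenvalues have mixed signs, so H is indefinite -> x* is a saddle point.

saddle


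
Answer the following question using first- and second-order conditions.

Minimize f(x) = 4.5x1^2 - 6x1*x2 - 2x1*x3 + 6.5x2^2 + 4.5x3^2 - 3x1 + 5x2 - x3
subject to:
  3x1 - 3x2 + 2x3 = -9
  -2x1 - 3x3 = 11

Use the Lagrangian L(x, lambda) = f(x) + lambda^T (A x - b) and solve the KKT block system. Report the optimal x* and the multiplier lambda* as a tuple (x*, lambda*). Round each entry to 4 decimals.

Form the Lagrangian:
  L(x, lambda) = (1/2) x^T Q x + c^T x + lambda^T (A x - b)
Stationarity (grad_x L = 0): Q x + c + A^T lambda = 0.
Primal feasibility: A x = b.

This gives the KKT block system:
  [ Q   A^T ] [ x     ]   [-c ]
  [ A    0  ] [ lambda ] = [ b ]

Solving the linear system:
  x*      = (-2.3406, -0.7448, -2.1063)
  lambda* = (3.1205, -3.0114)
  f(x*)   = 33.3069

x* = (-2.3406, -0.7448, -2.1063), lambda* = (3.1205, -3.0114)


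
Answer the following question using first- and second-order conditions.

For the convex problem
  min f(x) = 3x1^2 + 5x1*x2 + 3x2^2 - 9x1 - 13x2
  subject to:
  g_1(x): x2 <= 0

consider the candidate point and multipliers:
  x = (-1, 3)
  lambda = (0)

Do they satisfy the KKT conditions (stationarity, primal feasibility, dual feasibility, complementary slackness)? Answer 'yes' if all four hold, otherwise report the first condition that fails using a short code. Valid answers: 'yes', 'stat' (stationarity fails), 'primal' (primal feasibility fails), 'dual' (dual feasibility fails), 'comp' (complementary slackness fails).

Gradient of f: grad f(x) = Q x + c = (0, 0)
Constraint values g_i(x) = a_i^T x - b_i:
  g_1((-1, 3)) = 3
Stationarity residual: grad f(x) + sum_i lambda_i a_i = (0, 0)
  -> stationarity OK
Primal feasibility (all g_i <= 0): FAILS
Dual feasibility (all lambda_i >= 0): OK
Complementary slackness (lambda_i * g_i(x) = 0 for all i): OK

Verdict: the first failing condition is primal_feasibility -> primal.

primal


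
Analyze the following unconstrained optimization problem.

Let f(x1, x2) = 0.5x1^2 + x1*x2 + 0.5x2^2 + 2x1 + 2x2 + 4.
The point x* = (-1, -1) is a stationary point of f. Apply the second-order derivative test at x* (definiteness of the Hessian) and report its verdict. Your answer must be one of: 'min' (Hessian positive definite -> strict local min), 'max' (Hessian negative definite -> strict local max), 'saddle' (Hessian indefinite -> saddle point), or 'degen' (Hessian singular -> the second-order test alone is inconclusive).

Compute the Hessian H = grad^2 f:
  H = [[1, 1], [1, 1]]
Verify stationarity: grad f(x*) = H x* + g = (0, 0).
Eigenvalues of H: 0, 2.
H has a zero eigenvalue (singular; positive semidefinite but not definite), so H is neither positive definite, negative definite, nor indefinite. The second-order test alone is inconclusive -> degen.
(Indeed, f is constant along the null direction of H through x*, so x* is not a strict local extremum.)

degen


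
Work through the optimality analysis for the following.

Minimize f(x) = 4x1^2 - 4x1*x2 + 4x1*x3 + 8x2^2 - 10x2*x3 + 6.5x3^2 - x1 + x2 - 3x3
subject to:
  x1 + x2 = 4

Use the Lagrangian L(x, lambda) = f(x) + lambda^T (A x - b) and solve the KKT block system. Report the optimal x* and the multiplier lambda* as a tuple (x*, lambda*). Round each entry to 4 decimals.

Form the Lagrangian:
  L(x, lambda) = (1/2) x^T Q x + c^T x + lambda^T (A x - b)
Stationarity (grad_x L = 0): Q x + c + A^T lambda = 0.
Primal feasibility: A x = b.

This gives the KKT block system:
  [ Q   A^T ] [ x     ]   [-c ]
  [ A    0  ] [ lambda ] = [ b ]

Solving the linear system:
  x*      = (2.1091, 1.8909, 1.0364)
  lambda* = (-12.4545)
  f(x*)   = 23.2455

x* = (2.1091, 1.8909, 1.0364), lambda* = (-12.4545)


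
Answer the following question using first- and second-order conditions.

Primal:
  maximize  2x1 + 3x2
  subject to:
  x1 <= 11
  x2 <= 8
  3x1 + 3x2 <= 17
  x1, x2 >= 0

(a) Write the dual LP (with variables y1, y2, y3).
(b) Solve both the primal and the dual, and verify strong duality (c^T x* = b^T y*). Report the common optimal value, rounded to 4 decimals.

The standard primal-dual pair for 'max c^T x s.t. A x <= b, x >= 0' is:
  Dual:  min b^T y  s.t.  A^T y >= c,  y >= 0.

So the dual LP is:
  minimize  11y1 + 8y2 + 17y3
  subject to:
    y1 + 3y3 >= 2
    y2 + 3y3 >= 3
    y1, y2, y3 >= 0

Solving the primal: x* = (0, 5.6667).
  primal value c^T x* = 17.
Solving the dual: y* = (0, 0, 1).
  dual value b^T y* = 17.
Strong duality: c^T x* = b^T y*. Confirmed.

17


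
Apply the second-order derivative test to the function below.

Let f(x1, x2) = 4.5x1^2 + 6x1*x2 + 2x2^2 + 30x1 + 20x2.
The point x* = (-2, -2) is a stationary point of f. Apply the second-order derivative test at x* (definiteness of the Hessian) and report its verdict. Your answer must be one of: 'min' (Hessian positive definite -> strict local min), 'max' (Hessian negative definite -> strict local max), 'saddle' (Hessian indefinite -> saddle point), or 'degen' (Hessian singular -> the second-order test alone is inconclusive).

Compute the Hessian H = grad^2 f:
  H = [[9, 6], [6, 4]]
Verify stationarity: grad f(x*) = H x* + g = (0, 0).
Eigenvalues of H: 0, 13.
H has a zero eigenvalue (singular; positive semidefinite but not definite), so H is neither positive definite, negative definite, nor indefinite. The second-order test alone is inconclusive -> degen.
(Indeed, f is constant along the null direction of H through x*, so x* is not a strict local extremum.)

degen


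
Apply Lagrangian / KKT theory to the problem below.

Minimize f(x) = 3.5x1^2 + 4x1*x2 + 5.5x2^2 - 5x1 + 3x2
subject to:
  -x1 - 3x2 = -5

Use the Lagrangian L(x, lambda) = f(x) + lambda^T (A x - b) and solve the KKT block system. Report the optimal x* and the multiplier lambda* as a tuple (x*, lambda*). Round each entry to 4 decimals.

Form the Lagrangian:
  L(x, lambda) = (1/2) x^T Q x + c^T x + lambda^T (A x - b)
Stationarity (grad_x L = 0): Q x + c + A^T lambda = 0.
Primal feasibility: A x = b.

This gives the KKT block system:
  [ Q   A^T ] [ x     ]   [-c ]
  [ A    0  ] [ lambda ] = [ b ]

Solving the linear system:
  x*      = (0.98, 1.34)
  lambda* = (7.22)
  f(x*)   = 17.61

x* = (0.98, 1.34), lambda* = (7.22)


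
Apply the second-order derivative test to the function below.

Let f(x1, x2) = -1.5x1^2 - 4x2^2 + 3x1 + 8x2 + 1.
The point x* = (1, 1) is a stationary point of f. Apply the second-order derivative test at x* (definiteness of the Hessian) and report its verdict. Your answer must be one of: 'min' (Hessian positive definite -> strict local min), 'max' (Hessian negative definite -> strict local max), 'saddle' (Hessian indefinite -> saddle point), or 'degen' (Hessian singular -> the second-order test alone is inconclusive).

Compute the Hessian H = grad^2 f:
  H = [[-3, 0], [0, -8]]
Verify stationarity: grad f(x*) = H x* + g = (0, 0).
Eigenvalues of H: -8, -3.
Both eigenvalues < 0, so H is negative definite -> x* is a strict local max.

max


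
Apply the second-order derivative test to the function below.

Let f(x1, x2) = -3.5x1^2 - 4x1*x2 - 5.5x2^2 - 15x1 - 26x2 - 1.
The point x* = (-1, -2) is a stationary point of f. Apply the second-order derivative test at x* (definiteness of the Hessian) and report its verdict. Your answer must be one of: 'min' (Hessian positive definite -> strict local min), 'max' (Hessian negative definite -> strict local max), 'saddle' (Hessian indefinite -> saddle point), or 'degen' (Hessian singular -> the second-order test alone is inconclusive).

Compute the Hessian H = grad^2 f:
  H = [[-7, -4], [-4, -11]]
Verify stationarity: grad f(x*) = H x* + g = (0, 0).
Eigenvalues of H: -13.4721, -4.5279.
Both eigenvalues < 0, so H is negative definite -> x* is a strict local max.

max


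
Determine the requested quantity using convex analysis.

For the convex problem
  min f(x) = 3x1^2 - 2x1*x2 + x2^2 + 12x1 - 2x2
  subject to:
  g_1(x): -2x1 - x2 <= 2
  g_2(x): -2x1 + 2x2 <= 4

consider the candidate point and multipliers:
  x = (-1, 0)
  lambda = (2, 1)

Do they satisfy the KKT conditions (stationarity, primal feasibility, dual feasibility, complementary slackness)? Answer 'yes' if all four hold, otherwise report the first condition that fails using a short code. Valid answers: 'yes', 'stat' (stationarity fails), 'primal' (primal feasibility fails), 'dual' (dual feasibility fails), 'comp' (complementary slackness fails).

Gradient of f: grad f(x) = Q x + c = (6, 0)
Constraint values g_i(x) = a_i^T x - b_i:
  g_1((-1, 0)) = 0
  g_2((-1, 0)) = -2
Stationarity residual: grad f(x) + sum_i lambda_i a_i = (0, 0)
  -> stationarity OK
Primal feasibility (all g_i <= 0): OK
Dual feasibility (all lambda_i >= 0): OK
Complementary slackness (lambda_i * g_i(x) = 0 for all i): FAILS

Verdict: the first failing condition is complementary_slackness -> comp.

comp


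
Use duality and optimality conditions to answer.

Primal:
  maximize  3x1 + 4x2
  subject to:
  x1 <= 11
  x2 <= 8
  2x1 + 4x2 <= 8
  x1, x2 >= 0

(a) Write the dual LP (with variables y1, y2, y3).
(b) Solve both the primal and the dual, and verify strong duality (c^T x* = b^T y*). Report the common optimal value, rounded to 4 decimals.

The standard primal-dual pair for 'max c^T x s.t. A x <= b, x >= 0' is:
  Dual:  min b^T y  s.t.  A^T y >= c,  y >= 0.

So the dual LP is:
  minimize  11y1 + 8y2 + 8y3
  subject to:
    y1 + 2y3 >= 3
    y2 + 4y3 >= 4
    y1, y2, y3 >= 0

Solving the primal: x* = (4, 0).
  primal value c^T x* = 12.
Solving the dual: y* = (0, 0, 1.5).
  dual value b^T y* = 12.
Strong duality: c^T x* = b^T y*. Confirmed.

12


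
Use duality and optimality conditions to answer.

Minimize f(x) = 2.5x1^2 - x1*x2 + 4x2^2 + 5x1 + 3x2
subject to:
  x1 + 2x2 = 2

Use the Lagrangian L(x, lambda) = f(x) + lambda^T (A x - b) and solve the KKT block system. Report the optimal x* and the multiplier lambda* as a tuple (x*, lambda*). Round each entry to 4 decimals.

Form the Lagrangian:
  L(x, lambda) = (1/2) x^T Q x + c^T x + lambda^T (A x - b)
Stationarity (grad_x L = 0): Q x + c + A^T lambda = 0.
Primal feasibility: A x = b.

This gives the KKT block system:
  [ Q   A^T ] [ x     ]   [-c ]
  [ A    0  ] [ lambda ] = [ b ]

Solving the linear system:
  x*      = (0.1875, 0.9062)
  lambda* = (-5.0312)
  f(x*)   = 6.8594

x* = (0.1875, 0.9062), lambda* = (-5.0312)


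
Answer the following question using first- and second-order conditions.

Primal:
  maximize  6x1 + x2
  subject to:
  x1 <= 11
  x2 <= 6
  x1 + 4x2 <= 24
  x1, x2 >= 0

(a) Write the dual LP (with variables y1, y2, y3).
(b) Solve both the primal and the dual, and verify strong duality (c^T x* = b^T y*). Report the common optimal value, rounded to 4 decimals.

The standard primal-dual pair for 'max c^T x s.t. A x <= b, x >= 0' is:
  Dual:  min b^T y  s.t.  A^T y >= c,  y >= 0.

So the dual LP is:
  minimize  11y1 + 6y2 + 24y3
  subject to:
    y1 + y3 >= 6
    y2 + 4y3 >= 1
    y1, y2, y3 >= 0

Solving the primal: x* = (11, 3.25).
  primal value c^T x* = 69.25.
Solving the dual: y* = (5.75, 0, 0.25).
  dual value b^T y* = 69.25.
Strong duality: c^T x* = b^T y*. Confirmed.

69.25


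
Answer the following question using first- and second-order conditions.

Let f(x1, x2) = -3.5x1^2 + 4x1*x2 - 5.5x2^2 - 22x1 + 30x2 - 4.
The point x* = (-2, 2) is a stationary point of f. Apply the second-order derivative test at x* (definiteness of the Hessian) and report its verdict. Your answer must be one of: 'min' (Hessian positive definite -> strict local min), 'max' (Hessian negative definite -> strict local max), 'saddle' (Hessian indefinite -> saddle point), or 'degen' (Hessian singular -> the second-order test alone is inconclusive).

Compute the Hessian H = grad^2 f:
  H = [[-7, 4], [4, -11]]
Verify stationarity: grad f(x*) = H x* + g = (0, 0).
Eigenvalues of H: -13.4721, -4.5279.
Both eigenvalues < 0, so H is negative definite -> x* is a strict local max.

max


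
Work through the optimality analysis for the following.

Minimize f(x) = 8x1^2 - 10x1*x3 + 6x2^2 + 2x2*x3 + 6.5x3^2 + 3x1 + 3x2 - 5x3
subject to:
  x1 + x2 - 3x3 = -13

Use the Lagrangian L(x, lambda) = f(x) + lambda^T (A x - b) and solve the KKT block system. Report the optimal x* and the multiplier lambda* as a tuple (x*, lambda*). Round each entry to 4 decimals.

Form the Lagrangian:
  L(x, lambda) = (1/2) x^T Q x + c^T x + lambda^T (A x - b)
Stationarity (grad_x L = 0): Q x + c + A^T lambda = 0.
Primal feasibility: A x = b.

This gives the KKT block system:
  [ Q   A^T ] [ x     ]   [-c ]
  [ A    0  ] [ lambda ] = [ b ]

Solving the linear system:
  x*      = (1.9521, -1.7859, 4.3887)
  lambda* = (9.6535)
  f(x*)   = 52.0254

x* = (1.9521, -1.7859, 4.3887), lambda* = (9.6535)


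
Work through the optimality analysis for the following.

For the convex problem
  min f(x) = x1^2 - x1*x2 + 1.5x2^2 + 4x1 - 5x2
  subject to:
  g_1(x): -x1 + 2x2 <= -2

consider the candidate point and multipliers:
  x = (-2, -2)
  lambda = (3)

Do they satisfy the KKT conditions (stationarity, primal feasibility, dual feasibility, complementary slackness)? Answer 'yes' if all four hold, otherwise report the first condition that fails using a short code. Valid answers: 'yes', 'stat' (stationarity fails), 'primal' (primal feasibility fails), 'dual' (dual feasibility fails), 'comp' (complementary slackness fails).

Gradient of f: grad f(x) = Q x + c = (2, -9)
Constraint values g_i(x) = a_i^T x - b_i:
  g_1((-2, -2)) = 0
Stationarity residual: grad f(x) + sum_i lambda_i a_i = (-1, -3)
  -> stationarity FAILS
Primal feasibility (all g_i <= 0): OK
Dual feasibility (all lambda_i >= 0): OK
Complementary slackness (lambda_i * g_i(x) = 0 for all i): OK

Verdict: the first failing condition is stationarity -> stat.

stat


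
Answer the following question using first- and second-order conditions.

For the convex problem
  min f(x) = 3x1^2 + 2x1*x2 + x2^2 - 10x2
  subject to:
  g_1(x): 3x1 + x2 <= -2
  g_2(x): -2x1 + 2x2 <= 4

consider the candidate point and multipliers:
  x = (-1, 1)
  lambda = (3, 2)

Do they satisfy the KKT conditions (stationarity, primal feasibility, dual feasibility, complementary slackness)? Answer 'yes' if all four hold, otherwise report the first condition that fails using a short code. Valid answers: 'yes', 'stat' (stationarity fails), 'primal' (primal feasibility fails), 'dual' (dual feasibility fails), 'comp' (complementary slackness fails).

Gradient of f: grad f(x) = Q x + c = (-4, -10)
Constraint values g_i(x) = a_i^T x - b_i:
  g_1((-1, 1)) = 0
  g_2((-1, 1)) = 0
Stationarity residual: grad f(x) + sum_i lambda_i a_i = (1, -3)
  -> stationarity FAILS
Primal feasibility (all g_i <= 0): OK
Dual feasibility (all lambda_i >= 0): OK
Complementary slackness (lambda_i * g_i(x) = 0 for all i): OK

Verdict: the first failing condition is stationarity -> stat.

stat


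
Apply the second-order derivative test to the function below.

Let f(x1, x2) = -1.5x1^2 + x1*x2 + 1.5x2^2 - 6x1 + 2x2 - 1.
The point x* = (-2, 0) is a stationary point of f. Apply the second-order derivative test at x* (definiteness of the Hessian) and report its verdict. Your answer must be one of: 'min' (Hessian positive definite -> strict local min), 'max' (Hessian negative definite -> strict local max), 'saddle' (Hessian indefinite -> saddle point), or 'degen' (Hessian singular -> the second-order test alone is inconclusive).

Compute the Hessian H = grad^2 f:
  H = [[-3, 1], [1, 3]]
Verify stationarity: grad f(x*) = H x* + g = (0, 0).
Eigenvalues of H: -3.1623, 3.1623.
Eigenvalues have mixed signs, so H is indefinite -> x* is a saddle point.

saddle


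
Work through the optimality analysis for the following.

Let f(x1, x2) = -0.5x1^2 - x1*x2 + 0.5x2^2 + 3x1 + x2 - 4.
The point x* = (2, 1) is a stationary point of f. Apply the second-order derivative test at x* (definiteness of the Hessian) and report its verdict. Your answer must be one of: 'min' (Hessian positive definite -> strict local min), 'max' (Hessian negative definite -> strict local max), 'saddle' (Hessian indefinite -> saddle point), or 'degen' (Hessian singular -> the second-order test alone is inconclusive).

Compute the Hessian H = grad^2 f:
  H = [[-1, -1], [-1, 1]]
Verify stationarity: grad f(x*) = H x* + g = (0, 0).
Eigenvalues of H: -1.4142, 1.4142.
Eigenvalues have mixed signs, so H is indefinite -> x* is a saddle point.

saddle
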